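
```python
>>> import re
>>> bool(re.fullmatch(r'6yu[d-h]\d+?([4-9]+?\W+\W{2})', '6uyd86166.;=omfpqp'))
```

For `fullmatch`, every character of the input must be accounted for by the pattern.
Here the pattern can't cover the whole string, so the call returns None, and `bool(None)` is False.

False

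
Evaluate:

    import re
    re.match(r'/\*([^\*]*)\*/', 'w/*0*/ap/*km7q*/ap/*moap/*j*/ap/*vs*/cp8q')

None

`re.match` won't scan ahead — the pattern has to work from the very first character.
Here the pattern fails at index 0, so the call returns None.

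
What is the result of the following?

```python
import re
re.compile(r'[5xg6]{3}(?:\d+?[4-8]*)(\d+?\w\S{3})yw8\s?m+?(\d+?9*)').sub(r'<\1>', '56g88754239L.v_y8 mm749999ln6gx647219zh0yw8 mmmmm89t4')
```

The `?` after the quantifier makes it lazy — it takes as little as possible before letting the rest of the pattern try.
`\1` in the replacement pulls in group 1's text for each match.

'56g88754239L.v_y8 mm749999ln<219zh0>t4'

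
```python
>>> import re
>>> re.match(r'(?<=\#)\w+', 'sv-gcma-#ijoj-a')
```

The `(?=…)`/`(?<=…)` assertion just peeks at neighbouring text; it doesn't advance the match position.
`re.match` won't scan ahead — the pattern has to work from the very first character.
Here the string doesn't start with a match, so the call returns None.

None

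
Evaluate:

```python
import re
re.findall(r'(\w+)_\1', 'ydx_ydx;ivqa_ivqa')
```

`\1` has to match the exact text group 1 already captured.
Because there's exactly one group, `findall` drops the full match and keeps group 1 from each hit.

['ydx', 'ivqa']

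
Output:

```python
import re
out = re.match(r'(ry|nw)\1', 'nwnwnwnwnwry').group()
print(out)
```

nwnw

`re.match` won't scan ahead — the pattern has to work from the very first character.
The match spans [0:4] → 'nwnw'.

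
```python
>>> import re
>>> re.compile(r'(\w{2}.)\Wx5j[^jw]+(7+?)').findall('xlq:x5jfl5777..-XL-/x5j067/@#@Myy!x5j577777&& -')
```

Multiple groups make `findall` return tuples — one 2-tuple for each match.

[('xlq', '7'), ('XL-', '7'), ('Myy', '7')]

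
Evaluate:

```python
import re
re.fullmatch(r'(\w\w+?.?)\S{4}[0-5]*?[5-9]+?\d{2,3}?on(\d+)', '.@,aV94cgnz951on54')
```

None

The pattern matches a word character, then one or more of a word character (lazy), then optionally any character (captured); then exactly 4 of a non-whitespace character, then zero or more of a character in [0-5] (lazy); then one or more of a character in [5-9] (lazy), then 2 to 3 of a digit (lazy), then the literal 'on'; then one or more of a digit (captured).
For `fullmatch`, every character of the input must be accounted for by the pattern.
Here there's no way to consume every character, so the call returns None.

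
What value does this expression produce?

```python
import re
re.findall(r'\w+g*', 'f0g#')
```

['f0g']

The pattern matches one or more of a word character; then zero or more of a literal 'g'.
Walking the string: at [0:3] → 'f0g'.
No capturing groups, so `findall` returns the 1 full match string.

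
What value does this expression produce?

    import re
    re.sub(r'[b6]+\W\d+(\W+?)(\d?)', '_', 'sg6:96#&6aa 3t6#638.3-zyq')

'sg_&6aa 3t_-zyq'

A non-greedy quantifier consumes as few characters as it can — just enough that the remainder of the pattern still matches from where it stops; whatever follows it matches normally.
Every occurrence is swapped for '_'.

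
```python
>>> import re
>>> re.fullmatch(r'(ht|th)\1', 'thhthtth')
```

None

`\1` has to match the exact text group 1 already captured.
`re.fullmatch` requires the pattern to consume the entire string.
Here the pattern can't cover the whole string, so the call returns None.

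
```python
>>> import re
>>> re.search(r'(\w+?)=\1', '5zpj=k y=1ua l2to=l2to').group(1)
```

After group 1 captures some text, `\1` only succeeds where that same text appears again.
Unlike `match`, `search` isn't anchored — it looks for the pattern anywhere in the string.
The match spans [13:22] → 'l2to=l2to'.
Captured: group 1 = 'l2to'.

'l2to'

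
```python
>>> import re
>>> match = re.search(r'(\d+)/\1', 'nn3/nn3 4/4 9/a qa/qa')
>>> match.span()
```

(8, 11)

`\1` is not a pattern — it's the concrete string captured by group 1, re-applied verbatim.
The match spans [8:11] → '4/4'.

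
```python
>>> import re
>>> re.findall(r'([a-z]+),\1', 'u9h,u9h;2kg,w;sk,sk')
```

`\1` has to match the exact text group 1 already captured.
Scanning left to right: at [14:19] match 'sk,sk', group 1 = 'sk'.
One capturing group, so `findall` returns just the captured substring from the one match — 1 in all.

['sk']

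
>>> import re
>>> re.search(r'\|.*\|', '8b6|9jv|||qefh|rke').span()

(3, 15)

Unlike `match`, `search` isn't anchored — it looks for the pattern anywhere in the string.
The match spans [3:15] → '|9jv|||qefh|'.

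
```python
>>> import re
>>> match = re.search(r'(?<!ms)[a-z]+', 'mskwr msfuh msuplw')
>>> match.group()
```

'mskwr'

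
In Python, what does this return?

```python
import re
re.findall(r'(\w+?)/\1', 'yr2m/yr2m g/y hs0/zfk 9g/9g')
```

After group 1 captures some text, `\1` only succeeds where that same text appears again.
Because there's exactly one group, `findall` drops the full match and keeps group 1 from each hit.

['yr2m', '9g']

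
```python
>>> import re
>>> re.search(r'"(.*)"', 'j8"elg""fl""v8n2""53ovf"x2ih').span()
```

(2, 24)

`search` walks the string left to right and returns the first match it finds.
The match spans [2:24] → '"elg""fl""v8n2""53ovf"'.
Captured: group 1 = 'elg""fl""v8n2""53ovf'.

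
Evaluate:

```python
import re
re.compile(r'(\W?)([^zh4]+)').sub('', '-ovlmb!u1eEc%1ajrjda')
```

This matches optionally a non-word character (captured); then one or more of any character except [zh4] (captured).
`sub` substitutes '' at each match site.

''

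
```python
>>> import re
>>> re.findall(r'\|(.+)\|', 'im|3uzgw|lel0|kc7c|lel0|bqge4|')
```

Scanning left to right: at [2:30] match '|3uzgw|lel0|kc7c|lel0|bqge4|', group 1 = '3uzgw|lel0|kc7c|lel0|bqge4'.
`findall` collects group 1 from the one match (1 total).

['3uzgw|lel0|kc7c|lel0|bqge4']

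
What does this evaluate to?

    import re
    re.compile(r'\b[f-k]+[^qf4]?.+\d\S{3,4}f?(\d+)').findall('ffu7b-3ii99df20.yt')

The pattern matches a word boundary (`\b`, zero-width); then one or more of a character in [f-k], then optionally any character except [qf4], then one or more of any character; then a digit, then 3 to 4 of a non-whitespace character, then optionally a literal 'f'; then one or more of a digit (captured).
Matches: at [0:15] match 'ffu7b-3ii99df20', group 1 = '0'.
`findall` collects group 1 from the one match (1 total).

['0']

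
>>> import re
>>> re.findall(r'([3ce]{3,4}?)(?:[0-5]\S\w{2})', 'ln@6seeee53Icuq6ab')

['eeee']

This matches 3 to 4 of one of [3ce] (lazy) (captured); then a character in [0-5], then a non-whitespace character, then exactly 2 of a word character (non-capturing group).
`findall` collects group 1 from the one match (1 total).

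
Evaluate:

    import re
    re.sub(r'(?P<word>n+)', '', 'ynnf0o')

'yf0o'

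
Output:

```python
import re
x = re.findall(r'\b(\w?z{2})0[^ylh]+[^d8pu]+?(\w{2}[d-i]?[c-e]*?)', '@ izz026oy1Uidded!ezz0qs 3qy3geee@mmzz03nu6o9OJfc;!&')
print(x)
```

[('izz', '1Ui'), ('ezz', '3ge')]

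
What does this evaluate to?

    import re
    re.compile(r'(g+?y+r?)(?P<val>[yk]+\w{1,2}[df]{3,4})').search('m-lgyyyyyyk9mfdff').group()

'gyyyyyyk9mfdff'

The pattern matches one or more of the literal 'g' (lazy), then one or more of the literal 'y', then optionally the literal 'r' (captured); then one or more of one of [yk], then 1 to 2 of a word character, then 3 to 4 of one of [df] (captured as 'val').
`search` walks the string left to right and returns the first match it finds.
The match spans [3:17] → 'gyyyyyyk9mfdff'.
Captured: group 1 = 'gyyyyyy', group 2 = 'k9mfdff'.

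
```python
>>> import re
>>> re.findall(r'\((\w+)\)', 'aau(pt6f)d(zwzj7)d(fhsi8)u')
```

['pt6f', 'zwzj7', 'fhsi8']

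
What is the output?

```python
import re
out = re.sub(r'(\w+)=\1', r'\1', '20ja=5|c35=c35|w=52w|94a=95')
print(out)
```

`\1` is not a pattern — it's the concrete string captured by group 1, re-applied verbatim.
The replacement refers to a captured group, so each match is rewritten using its own captured text.

20ja=5|c35|w=52w|94a=95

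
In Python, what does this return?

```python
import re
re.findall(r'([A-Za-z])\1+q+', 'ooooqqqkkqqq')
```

After group 1 captures some text, `\1` only succeeds where that same text appears again.
Matches: at [0:7] match 'ooooqqq', group 1 = 'o'; at [7:12] match 'kkqqq', group 1 = 'k'.
With a single group, `findall` returns only what that group captured — 2 items.

['o', 'k']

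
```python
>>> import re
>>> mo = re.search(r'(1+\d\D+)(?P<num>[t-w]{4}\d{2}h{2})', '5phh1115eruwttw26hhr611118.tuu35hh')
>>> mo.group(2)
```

This matches one or more of a literal '1', then a digit, then one or more of a non-digit (captured); then exactly 4 of a character in [t-w], then exactly 2 of a digit, then exactly 2 of a literal 'h' (captured as 'num').
`re.search` tries every starting position until one works.
The match spans [4:19] → '1115eruwttw26hh'.
Captured: group 1 = '1115eru', group 2 = 'wttw26hh'.

'wttw26hh'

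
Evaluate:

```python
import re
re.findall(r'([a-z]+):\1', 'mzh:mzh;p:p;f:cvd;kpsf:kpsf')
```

['mzh', 'p', 'kpsf']

`\1` has to match the exact text group 1 already captured.
One capturing group, so `findall` returns just the captured substring from each match — 3 in all.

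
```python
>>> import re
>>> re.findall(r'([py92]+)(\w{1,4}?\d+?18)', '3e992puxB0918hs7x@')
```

This matches one or more of one of [py92] (captured); then 1 to 4 of a word character (lazy), then one or more of a digit (lazy), then the literal '18' (captured).
`findall` packs the 2 group values into a tuple for every match.

[('992p', 'uxB0918')]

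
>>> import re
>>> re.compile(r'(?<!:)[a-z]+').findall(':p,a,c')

The negative lookahead/lookbehind blocks any match where the forbidden context is present.
Since nothing is captured, `findall` lists the 2 matched substrings directly.

['a', 'c']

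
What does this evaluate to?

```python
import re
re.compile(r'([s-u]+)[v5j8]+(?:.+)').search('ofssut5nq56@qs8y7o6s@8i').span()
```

(2, 23)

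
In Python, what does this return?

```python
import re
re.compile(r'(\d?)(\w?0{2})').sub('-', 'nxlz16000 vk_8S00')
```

'nxlz-0 vk_-'

The pattern matches optionally a digit (captured); then optionally a word character, then exactly 2 of a literal '0' (captured).
Matches: at [4:8] → '1600'; at [13:17] → '8S00'.
Each match is replaced by '-'.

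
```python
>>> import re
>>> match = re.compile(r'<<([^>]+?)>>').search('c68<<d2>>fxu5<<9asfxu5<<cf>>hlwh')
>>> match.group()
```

`re.search` tries every starting position until one works.
The match spans [3:9] → '<<d2>>'.
Captured: group 1 = 'd2'.

'<<d2>>'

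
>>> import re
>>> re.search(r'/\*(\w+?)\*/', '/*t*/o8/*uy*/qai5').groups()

Unlike `match`, `search` isn't anchored — it looks for the pattern anywhere in the string.
The match spans [0:5] → '/*t*/'.
Captured: group 1 = 't'.

('t',)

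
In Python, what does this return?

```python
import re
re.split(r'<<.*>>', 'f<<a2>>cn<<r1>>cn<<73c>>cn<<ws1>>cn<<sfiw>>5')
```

Matches to split on: at [1:43] → '<<a2>>cn<<r1>>cn<<73c>>cn<<ws1>>cn<<sfiw>>'.
The string is cut at each match, leaving 2 pieces.

['f', '5']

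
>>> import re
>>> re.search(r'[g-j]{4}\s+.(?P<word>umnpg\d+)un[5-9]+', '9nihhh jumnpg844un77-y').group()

Pattern: exactly 4 of a character in [g-j], then one or more of whitespace, then any character; then the literal 'um', then the literal 'npg', then one or more of a digit (captured as 'word'); then the literal 'un', then one or more of a character in [5-9].
`search` walks the string left to right and returns the first match it finds.
The match spans [2:20] → 'ihhh jumnpg844un77'.
Captured: group 1 = 'umnpg844'.

'ihhh jumnpg844un77'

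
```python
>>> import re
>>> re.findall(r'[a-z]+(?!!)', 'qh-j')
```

The negative lookahead/lookbehind blocks any match where the forbidden context is present.
Walking the string: at [0:2] → 'qh'; at [3:4] → 'j'.
`findall` yields the raw match text (2 of them) because the pattern has no groups.

['qh', 'j']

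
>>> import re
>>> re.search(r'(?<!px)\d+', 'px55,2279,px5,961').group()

'5'

The negative lookaround is zero-width — it rules out positions where the adjacent text would match, without consuming anything.
`re.search` tries every starting position until one works.
The match spans [3:4] → '5'.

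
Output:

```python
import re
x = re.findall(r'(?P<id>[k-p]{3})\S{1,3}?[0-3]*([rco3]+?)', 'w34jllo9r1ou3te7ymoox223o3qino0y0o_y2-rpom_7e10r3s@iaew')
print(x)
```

[('llo', 'r'), ('moo', 'o'), ('pom', 'r')]

Because the quantifier is non-greedy, it stops expanding at the earliest point where the rest of the pattern can succeed.
2 groups means each result is a tuple of 2 captured strings — 3 here.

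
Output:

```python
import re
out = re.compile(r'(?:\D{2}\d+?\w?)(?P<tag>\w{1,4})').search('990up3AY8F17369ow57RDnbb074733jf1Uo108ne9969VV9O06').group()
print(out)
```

The match spans [3:11] → 'up3AY8F1'.

up3AY8F1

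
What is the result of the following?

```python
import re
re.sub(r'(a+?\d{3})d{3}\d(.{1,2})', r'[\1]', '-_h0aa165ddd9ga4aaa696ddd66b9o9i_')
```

`\1` in the replacement pulls in group 1's text for each match.

'-_h0[aa165]4[aaa696]9o9i_'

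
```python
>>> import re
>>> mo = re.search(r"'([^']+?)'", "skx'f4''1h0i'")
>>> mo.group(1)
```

`re.search` scans for the first position where the pattern succeeds.
The match spans [3:7] → "'f4'".
Captured: group 1 = 'f4'.

'f4'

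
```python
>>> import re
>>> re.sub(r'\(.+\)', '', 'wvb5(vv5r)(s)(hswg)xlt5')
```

'wvb5xlt5'

Matches: at [4:19] → '(vv5r)(s)(hswg)'.
Every occurrence is swapped for ''.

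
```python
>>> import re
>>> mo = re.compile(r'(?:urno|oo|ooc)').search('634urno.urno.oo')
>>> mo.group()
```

The match spans [3:7] → 'urno'.

'urno'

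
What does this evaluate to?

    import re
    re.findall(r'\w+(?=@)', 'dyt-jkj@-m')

Because the assertion is zero-width, the text it checks is not consumed and won't appear in the result.
With no groups in the pattern, `findall` gives back each whole match — 1 here.

['jkj']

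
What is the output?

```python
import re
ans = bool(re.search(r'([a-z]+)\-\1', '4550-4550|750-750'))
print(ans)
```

False

The backreference `\1` re-matches whatever the first group consumed, character for character.
Here the pattern never matches, so the call returns None, and `bool(None)` is False.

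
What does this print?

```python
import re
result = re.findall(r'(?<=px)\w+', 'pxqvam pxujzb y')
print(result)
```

The `(?=…)`/`(?<=…)` assertion just peeks at neighbouring text; it doesn't advance the match position.
No capturing groups, so `findall` returns the 2 full match strings.

['qvam', 'ujzb']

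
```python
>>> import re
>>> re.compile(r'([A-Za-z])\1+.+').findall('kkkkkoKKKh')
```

A backreference is literal: `\1` must see the identical characters the first group matched.
One capturing group, so `findall` returns just the captured substring from the one match — 1 in all.

['k']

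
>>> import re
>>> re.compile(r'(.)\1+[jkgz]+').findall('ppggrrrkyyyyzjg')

['p', 'r', 'y']

The backreference `\1` re-matches whatever the first group consumed, character for character.
Scanning left to right: at [0:4] match 'ppgg', group 1 = 'p'; at [4:8] match 'rrrk', group 1 = 'r'; at [8:15] match 'yyyyzjg', group 1 = 'y'.
With a single group, `findall` returns only what that group captured — 3 items.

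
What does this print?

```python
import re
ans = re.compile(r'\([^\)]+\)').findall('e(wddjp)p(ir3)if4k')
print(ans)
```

Since nothing is captured, `findall` lists the 2 matched substrings directly.

['(wddjp)', '(ir3)']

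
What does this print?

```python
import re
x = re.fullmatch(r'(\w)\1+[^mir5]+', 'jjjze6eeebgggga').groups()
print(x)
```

('j',)

The match spans [0:15] → 'jjjze6eeebgggga'.
Captured: group 1 = 'j'.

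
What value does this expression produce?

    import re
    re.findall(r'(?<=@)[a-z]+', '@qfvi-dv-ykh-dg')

['qfvi']

The positive lookaround only admits positions where the adjacent text matches; those characters stay outside the span.
Scanning left to right: at [1:5] → 'qfvi'.
No capturing groups, so `findall` returns the 1 full match string.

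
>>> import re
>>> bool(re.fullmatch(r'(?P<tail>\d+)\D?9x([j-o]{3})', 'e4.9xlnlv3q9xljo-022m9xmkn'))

`fullmatch` succeeds only if the pattern covers the string from start to end.
Here the pattern can't cover the whole string, so the call returns None, and `bool(None)` is False.

False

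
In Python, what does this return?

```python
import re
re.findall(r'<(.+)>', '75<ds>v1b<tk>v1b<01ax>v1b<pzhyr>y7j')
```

['ds>v1b<tk>v1b<01ax>v1b<pzhyr']

Walking the string: at [2:32] match '<ds>v1b<tk>v1b<01ax>v1b<pzhyr>', group 1 = 'ds>v1b<tk>v1b<01ax>v1b<pzhyr'.
With a single group, `findall` returns only what that group captured — 1 item.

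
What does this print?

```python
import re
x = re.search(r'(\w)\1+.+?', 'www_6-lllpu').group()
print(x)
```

`\1` is not a pattern — it's the concrete string captured by group 1, re-applied verbatim.
`re.search` scans for the first position where the pattern succeeds.
The match spans [0:4] → 'www_'.
Captured: group 1 = 'w'.

www_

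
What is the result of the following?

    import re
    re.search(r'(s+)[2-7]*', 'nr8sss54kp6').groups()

('sss',)

The pattern matches one or more of a literal 's' (captured); then zero or more of a character in [2-7].
`search` walks the string left to right and returns the first match it finds.
The match spans [3:8] → 'sss54'.
Captured: group 1 = 'sss'.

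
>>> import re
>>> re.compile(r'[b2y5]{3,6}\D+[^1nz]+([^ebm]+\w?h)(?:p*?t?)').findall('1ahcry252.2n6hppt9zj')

Because there's exactly one group, `findall` drops the full match and keeps group 1 from the one hit.

['n6h']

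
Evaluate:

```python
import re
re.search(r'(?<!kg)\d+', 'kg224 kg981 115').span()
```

`(?!…)`/`(?<!…)` only lets a position through if the neighbouring text does NOT match; no characters are consumed.
The match spans [3:5] → '24'.

(3, 5)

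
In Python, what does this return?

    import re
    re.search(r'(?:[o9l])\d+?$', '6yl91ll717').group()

'l717'

The pattern matches one of [o9l] (non-capturing group); then one or more of a digit (lazy); then anchored at the end.
`search` walks the string left to right and returns the first match it finds.
The match spans [6:10] → 'l717'.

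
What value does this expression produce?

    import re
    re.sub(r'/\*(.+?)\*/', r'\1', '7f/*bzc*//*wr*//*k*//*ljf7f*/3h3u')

'7fbzcwrkljf7f3h3u'

A non-greedy quantifier consumes as few characters as it can — just enough that the remainder of the pattern still matches from where it stops; whatever follows it matches normally.
Matches: at [2:9] → '/*bzc*/'; at [9:15] → '/*wr*/'; at [15:20] → '/*k*/'; at [20:29] → '/*ljf7f*/'.
`\1` in the replacement pulls in group 1's text for each match.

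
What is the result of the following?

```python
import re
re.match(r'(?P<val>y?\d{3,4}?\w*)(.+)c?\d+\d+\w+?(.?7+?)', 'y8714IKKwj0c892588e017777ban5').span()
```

(0, 25)

With `match`, the pattern is implicitly anchored at the beginning.
The match spans [0:25] → 'y8714IKKwj0c892588e017777'.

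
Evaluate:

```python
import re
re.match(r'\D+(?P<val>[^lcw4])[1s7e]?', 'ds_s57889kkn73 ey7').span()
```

Pattern: one or more of a non-digit; then any character except [lcw4] (captured as 'val'); then optionally one of [1s7e].
`re.match` won't scan ahead — the pattern has to work from the very first character.
The match spans [0:6] → 'ds_s57'.
Captured: group 1 = '5'.

(0, 6)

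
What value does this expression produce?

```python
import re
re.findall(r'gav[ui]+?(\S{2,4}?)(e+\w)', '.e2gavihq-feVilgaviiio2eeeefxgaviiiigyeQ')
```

[('hq-f', 'eV'), ('iio2', 'eeeef'), ('iigy', 'eQ')]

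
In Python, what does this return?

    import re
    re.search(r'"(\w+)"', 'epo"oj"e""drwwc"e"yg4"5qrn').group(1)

'oj'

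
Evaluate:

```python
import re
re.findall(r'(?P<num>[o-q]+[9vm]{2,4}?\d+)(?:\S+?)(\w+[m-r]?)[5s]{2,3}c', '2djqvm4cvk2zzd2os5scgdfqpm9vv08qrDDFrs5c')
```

Lazy quantifiers expand one character at a time until the remainder of the pattern can match.
With 2 capturing groups, `findall` returns a 2-tuple per match.

[('qvm4', 'vk2zzd2os5scgdfqpm9vv08qrDDFr')]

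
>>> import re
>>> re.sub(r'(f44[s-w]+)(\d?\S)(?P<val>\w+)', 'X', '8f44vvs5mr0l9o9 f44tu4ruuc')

'8X X'

`sub` substitutes 'X' at each match site.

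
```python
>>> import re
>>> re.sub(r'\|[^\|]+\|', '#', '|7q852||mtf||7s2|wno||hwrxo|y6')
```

'###wno|#y6'

Matches: at [0:7] → '|7q852|'; at [7:12] → '|mtf|'; at [12:17] → '|7s2|'; at [21:28] → '|hwrxo|'.
Each match is replaced by '#'.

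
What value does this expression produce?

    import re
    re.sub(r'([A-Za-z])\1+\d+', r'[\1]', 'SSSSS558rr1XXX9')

'[S][r][X]'

`\1` has to match the exact text group 1 already captured.
Matches: at [0:8] → 'SSSSS558'; at [8:11] → 'rr1'; at [11:15] → 'XXX9'.
`\1` in the replacement pulls in group 1's text for each match.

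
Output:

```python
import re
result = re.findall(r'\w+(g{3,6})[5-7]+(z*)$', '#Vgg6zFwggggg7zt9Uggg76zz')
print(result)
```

[('ggg', 'zz')]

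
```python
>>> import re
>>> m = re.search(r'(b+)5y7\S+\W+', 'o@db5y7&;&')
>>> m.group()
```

This matches one or more of a literal 'b' (captured); then the literal '5y7', then one or more of a non-whitespace character; then one or more of a non-word character.
`re.search` tries every starting position until one works.
The match spans [3:10] → 'b5y7&;&'.
Captured: group 1 = 'b'.

'b5y7&;&'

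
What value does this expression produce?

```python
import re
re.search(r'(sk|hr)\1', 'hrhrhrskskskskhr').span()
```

(0, 4)

After group 1 captures some text, `\1` only succeeds where that same text appears again.
`re.search` tries every starting position until one works.
The match spans [0:4] → 'hrhr'.
Captured: group 1 = 'hr'.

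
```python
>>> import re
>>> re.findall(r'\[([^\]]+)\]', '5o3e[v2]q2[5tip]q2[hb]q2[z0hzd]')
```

['v2', '5tip', 'hb', 'z0hzd']

Walking the string: at [4:8] match '[v2]', group 1 = 'v2'; at [10:16] match '[5tip]', group 1 = '5tip'; at [18:22] match '[hb]', group 1 = 'hb'; at [24:31] match '[z0hzd]', group 1 = 'z0hzd'.
With a single group, `findall` returns only what that group captured — 4 items.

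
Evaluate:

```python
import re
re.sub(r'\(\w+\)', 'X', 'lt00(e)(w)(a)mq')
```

'lt00XXXmq'

Matches: at [4:7] → '(e)'; at [7:10] → '(w)'; at [10:13] → '(a)'.
Each match is replaced by 'X'.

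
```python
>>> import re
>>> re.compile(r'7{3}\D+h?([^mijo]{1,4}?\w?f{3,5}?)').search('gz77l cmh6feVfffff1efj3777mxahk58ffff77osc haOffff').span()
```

(23, 36)

A `+?`/`*?`/`{m,n}?` starts at its minimum and grows only as far as needed for what follows to match.
The match spans [23:36] → '777mxahk58fff'.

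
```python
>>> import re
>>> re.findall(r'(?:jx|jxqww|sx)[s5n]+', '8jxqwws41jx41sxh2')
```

['jxqwws']

Walking the string: at [1:7] → 'jxqwws'.
With no groups in the pattern, `findall` gives back each whole match — 1 here.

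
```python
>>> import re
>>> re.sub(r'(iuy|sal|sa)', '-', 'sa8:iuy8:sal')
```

The regex engine tests alternatives in the order written; an earlier branch that matches wins even if a later one would match more.
Every occurrence is swapped for '-'.

'-8:-8:-'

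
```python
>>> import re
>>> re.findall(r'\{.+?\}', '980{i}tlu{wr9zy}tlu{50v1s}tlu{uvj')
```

['{i}', '{wr9zy}', '{50v1s}']

`findall` yields the raw match text (3 of them) because the pattern has no groups.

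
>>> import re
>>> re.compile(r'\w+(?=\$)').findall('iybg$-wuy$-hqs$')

Because the assertion is zero-width, the text it checks is not consumed and won't appear in the result.
Matches: at [0:4] → 'iybg'; at [6:9] → 'wuy'; at [11:14] → 'hqs'.
With no groups in the pattern, `findall` gives back each whole match — 3 here.

['iybg', 'wuy', 'hqs']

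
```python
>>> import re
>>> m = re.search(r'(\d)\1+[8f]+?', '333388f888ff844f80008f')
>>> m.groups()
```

('3',)

The match spans [0:5] → '33338'.
Captured: group 1 = '3'.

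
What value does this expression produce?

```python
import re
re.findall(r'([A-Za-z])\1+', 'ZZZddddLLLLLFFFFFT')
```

['Z', 'd', 'L', 'F']

The backreference `\1` re-matches whatever the first group consumed, character for character.
Walking the string: at [0:3] match 'ZZZ', group 1 = 'Z'; at [3:7] match 'dddd', group 1 = 'd'; at [7:12] match 'LLLLL', group 1 = 'L'; at [12:17] match 'FFFFF', group 1 = 'F'.
Because there's exactly one group, `findall` drops the full match and keeps group 1 from each hit.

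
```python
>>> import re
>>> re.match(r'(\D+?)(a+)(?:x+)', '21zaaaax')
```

None

With `match`, the pattern is implicitly anchored at the beginning.
Here the pattern fails at index 0, so the call returns None.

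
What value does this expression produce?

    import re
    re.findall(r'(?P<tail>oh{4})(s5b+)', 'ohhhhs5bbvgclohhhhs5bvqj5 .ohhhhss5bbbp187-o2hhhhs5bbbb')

[('ohhhh', 's5bb'), ('ohhhh', 's5b')]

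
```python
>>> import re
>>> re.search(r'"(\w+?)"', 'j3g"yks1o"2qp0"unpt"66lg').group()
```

'"yks1o"'

`search` walks the string left to right and returns the first match it finds.
The match spans [3:10] → '"yks1o"'.
Captured: group 1 = 'yks1o'.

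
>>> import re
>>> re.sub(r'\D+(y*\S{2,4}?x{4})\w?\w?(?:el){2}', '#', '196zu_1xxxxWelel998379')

Every occurrence is swapped for '#'.

'196#998379'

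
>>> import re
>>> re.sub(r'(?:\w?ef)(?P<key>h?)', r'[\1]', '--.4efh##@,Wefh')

The pattern matches optionally a word character, then the literal 'ef' (non-capturing group); then optionally a literal 'h' (captured as 'key').
Matches: at [3:7] → '4efh'; at [11:15] → 'Wefh'.
`\1` in the replacement pulls in group 1's text for each match.

'--.[h]##@,[h]'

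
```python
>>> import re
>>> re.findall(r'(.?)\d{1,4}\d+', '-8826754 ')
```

['-']

Pattern: optionally any character (captured); then 1 to 4 of a digit; then one or more of a digit.
Matches: at [0:8] match '-8826754', group 1 = '-'.
Because there's exactly one group, `findall` drops the full match and keeps group 1 from the one hit.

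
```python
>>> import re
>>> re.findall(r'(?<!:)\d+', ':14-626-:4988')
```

['4', '626', '988']

`(?!…)`/`(?<!…)` only lets a position through if the neighbouring text does NOT match; no characters are consumed.
Walking the string: at [2:3] → '4'; at [4:7] → '626'; at [10:13] → '988'.
With no groups in the pattern, `findall` gives back each whole match — 3 here.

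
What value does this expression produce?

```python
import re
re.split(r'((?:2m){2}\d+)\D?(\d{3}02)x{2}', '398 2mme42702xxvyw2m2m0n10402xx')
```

This matches the literal '2m' repeated 2 times, then one or more of a digit (captured); then optionally a non-digit; then exactly 3 of a digit, then the literal '02' (captured); then exactly 2 of a literal 'x'.
With a capturing group present, the delimiter's captured portion is kept in the result list.

['398 2mme42702xxvyw', '2m2m0', '10402', '']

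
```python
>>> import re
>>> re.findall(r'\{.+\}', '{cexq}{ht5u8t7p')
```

Walking the string: at [0:6] → '{cexq}'.
`findall` yields the raw match text (1 of them) because the pattern has no groups.

['{cexq}']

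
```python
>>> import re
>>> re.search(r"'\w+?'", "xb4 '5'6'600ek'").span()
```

`search` walks the string left to right and returns the first match it finds.
The match spans [4:7] → "'5'".

(4, 7)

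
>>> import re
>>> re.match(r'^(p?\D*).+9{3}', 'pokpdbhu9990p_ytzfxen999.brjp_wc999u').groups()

The pattern matches anchored at the start of the string; then optionally the literal 'p', then zero or more of a non-digit (captured); then one or more of any character, then exactly 3 of the literal '9'.
`match` is anchored at position 0; if the pattern doesn't fit there, it returns None.
The match spans [0:35] → 'pokpdbhu9990p_ytzfxen999.brjp_wc999'.
Captured: group 1 = 'pokpdbhu'.

('pokpdbhu',)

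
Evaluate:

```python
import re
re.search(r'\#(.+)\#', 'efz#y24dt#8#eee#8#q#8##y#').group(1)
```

'y24dt#8#eee#8#q#8##y'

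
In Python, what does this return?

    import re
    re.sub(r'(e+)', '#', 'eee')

Every occurrence is swapped for '#'.

'#'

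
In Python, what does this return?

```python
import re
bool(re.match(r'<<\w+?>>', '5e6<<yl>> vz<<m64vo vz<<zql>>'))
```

`re.match` won't scan ahead — the pattern has to work from the very first character.
Here position 0 doesn't satisfy it, so the call returns None, and `bool(None)` is False.

False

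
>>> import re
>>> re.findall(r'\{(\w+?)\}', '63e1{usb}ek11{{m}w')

['usb', 'm']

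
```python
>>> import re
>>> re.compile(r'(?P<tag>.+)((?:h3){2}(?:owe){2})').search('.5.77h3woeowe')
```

This matches one or more of any character (captured as 'tag'); then the literal 'h3' repeated 2 times, then the literal 'owe' repeated 2 times (captured).
`search` walks the string left to right and returns the first match it finds.
Here the pattern never matches, so the call returns None.

None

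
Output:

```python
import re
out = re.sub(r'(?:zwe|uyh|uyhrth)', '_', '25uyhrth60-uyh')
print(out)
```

25_rth60-_

Branches in `(...|...)` are attempted left-to-right; the first branch that allows the whole pattern to succeed is taken.
Matches: at [2:5] → 'uyh'; at [11:14] → 'uyh'.
Every occurrence is swapped for '_'.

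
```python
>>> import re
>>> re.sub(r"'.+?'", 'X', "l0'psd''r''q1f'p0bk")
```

'l0XXXp0bk'

The `?` after the quantifier makes it lazy — it takes as little as possible before letting the rest of the pattern try.
`sub` substitutes 'X' at each match site.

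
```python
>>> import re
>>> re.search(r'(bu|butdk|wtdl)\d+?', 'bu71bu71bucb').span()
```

(0, 3)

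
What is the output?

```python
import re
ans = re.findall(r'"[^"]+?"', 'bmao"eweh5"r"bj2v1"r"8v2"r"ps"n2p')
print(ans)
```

Since nothing is captured, `findall` lists the 4 matched substrings directly.

['"eweh5"', '"bj2v1"', '"8v2"', '"ps"']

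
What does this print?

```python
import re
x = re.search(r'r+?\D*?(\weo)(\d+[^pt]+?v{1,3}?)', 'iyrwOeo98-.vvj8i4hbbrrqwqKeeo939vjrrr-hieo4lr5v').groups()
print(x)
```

('Oeo', '98-.v')

The pattern matches one or more of a literal 'r' (lazy), then zero or more of a non-digit (lazy); then a word character, then the literal 'eo' (captured); then one or more of a digit, then one or more of any character except [pt] (lazy), then 1 to 3 of the literal 'v' (lazy) (captured).
A non-greedy quantifier consumes as few characters as it can — just enough that the remainder of the pattern still matches from where it stops; whatever follows it matches normally.
`re.search` scans for the first position where the pattern succeeds.
The match spans [2:12] → 'rwOeo98-.v'.
Captured: group 1 = 'Oeo', group 2 = '98-.v'.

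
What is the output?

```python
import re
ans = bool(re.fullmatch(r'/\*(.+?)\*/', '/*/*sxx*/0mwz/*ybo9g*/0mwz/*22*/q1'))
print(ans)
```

False

`re.fullmatch` requires the pattern to consume the entire string.
Here the string isn't matched end-to-end, so the call returns None, and `bool(None)` is False.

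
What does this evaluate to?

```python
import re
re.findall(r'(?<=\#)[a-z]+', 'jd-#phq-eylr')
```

['phq']

Because the assertion is zero-width, the text it checks is not consumed and won't appear in the result.
Matches: at [4:7] → 'phq'.
No capturing groups, so `findall` returns the 1 full match string.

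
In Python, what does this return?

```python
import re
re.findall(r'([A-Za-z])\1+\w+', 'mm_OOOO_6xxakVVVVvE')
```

`\1` is not a pattern — it's the concrete string captured by group 1, re-applied verbatim.
Because there's exactly one group, `findall` drops the full match and keeps group 1 from the one hit.

['m']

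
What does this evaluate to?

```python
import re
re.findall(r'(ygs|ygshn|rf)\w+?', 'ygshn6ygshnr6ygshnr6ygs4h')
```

['ygs', 'ygs', 'ygs', 'ygs']

Alternation tries branches left to right and keeps the first one that lets the overall match succeed at that position.
Walking the string: at [0:4] match 'ygsh', group 1 = 'ygs'; at [6:10] match 'ygsh', group 1 = 'ygs'; at [13:17] match 'ygsh', group 1 = 'ygs'; at [20:24] match 'ygs4', group 1 = 'ygs'.
One capturing group, so `findall` returns just the captured substring from each match — 4 in all.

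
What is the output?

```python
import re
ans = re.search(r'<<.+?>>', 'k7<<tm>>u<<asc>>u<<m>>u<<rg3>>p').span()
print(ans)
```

(2, 8)

Unlike `match`, `search` isn't anchored — it looks for the pattern anywhere in the string.
The match spans [2:8] → '<<tm>>'.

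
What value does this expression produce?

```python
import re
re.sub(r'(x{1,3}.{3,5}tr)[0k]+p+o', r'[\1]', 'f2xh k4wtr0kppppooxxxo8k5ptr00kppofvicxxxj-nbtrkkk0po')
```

'f2[xh k4wtr]o[xxxo8k5ptr]fvic[xxxj-nbtr]'

The pattern matches 1 to 3 of the literal 'x', then 3 to 5 of any character, then the literal 'tr' (captured); then one or more of one of [0k]; then one or more of the literal 'p', then the literal 'o'.
`\1` in the replacement pulls in group 1's text for each match.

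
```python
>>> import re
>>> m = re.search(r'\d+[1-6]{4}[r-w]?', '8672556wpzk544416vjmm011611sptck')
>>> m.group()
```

'8672556w'

The pattern matches one or more of a digit; then exactly 4 of a character in [1-6], then optionally a character in [r-w].
`re.search` tries every starting position until one works.
The match spans [0:8] → '8672556w'.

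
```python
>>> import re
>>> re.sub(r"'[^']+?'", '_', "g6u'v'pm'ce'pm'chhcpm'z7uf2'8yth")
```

"g6u_pm_pm_z7uf2'8yth"

Matches: at [3:6] → "'v'"; at [8:12] → "'ce'"; at [14:22] → "'chhcpm'".
Every occurrence is swapped for '_'.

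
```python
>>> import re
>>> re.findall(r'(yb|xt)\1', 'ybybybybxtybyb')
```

['yb', 'yb', 'yb']

The backreference `\1` re-matches whatever the first group consumed, character for character.
Scanning left to right: at [0:4] match 'ybyb', group 1 = 'yb'; at [4:8] match 'ybyb', group 1 = 'yb'; at [10:14] match 'ybyb', group 1 = 'yb'.
One capturing group, so `findall` returns just the captured substring from each match — 3 in all.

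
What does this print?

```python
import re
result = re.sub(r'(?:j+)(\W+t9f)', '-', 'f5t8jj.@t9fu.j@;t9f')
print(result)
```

f5t8-u.-

This matches one or more of a literal 'j' (non-capturing group); then one or more of a non-word character, then the literal 't9f' (captured).
Matches: at [4:11] → 'jj.@t9f'; at [13:19] → 'j@;t9f'.
Each match is replaced by '-'.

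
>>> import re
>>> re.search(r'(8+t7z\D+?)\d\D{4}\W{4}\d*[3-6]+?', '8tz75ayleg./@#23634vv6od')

The pattern matches one or more of a literal '8', then the literal 't7z', then one or more of a non-digit (lazy) (captured); then a digit, then exactly 4 of a non-digit; then exactly 4 of a non-word character, then zero or more of a digit, then one or more of a character in [3-6] (lazy).
Unlike `match`, `search` isn't anchored — it looks for the pattern anywhere in the string.
Here the pattern never matches, so the call returns None.

None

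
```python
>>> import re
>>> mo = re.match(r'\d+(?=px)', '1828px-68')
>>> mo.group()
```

'1828'

`re.match` won't scan ahead — the pattern has to work from the very first character.
The match spans [0:4] → '1828'.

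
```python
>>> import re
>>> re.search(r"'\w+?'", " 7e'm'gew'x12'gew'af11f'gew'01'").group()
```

"'m'"

`re.search` tries every starting position until one works.
The match spans [3:6] → "'m'".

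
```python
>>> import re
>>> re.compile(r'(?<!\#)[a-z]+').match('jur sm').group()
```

With `match`, the pattern is implicitly anchored at the beginning.
The match spans [0:3] → 'jur'.

'jur'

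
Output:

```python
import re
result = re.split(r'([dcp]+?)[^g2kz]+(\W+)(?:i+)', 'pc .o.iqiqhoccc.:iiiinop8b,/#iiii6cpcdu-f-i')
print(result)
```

The pattern matches one or more of one of [dcp] (lazy) (captured); then one or more of any character except [g2kz]; then one or more of a non-word character (captured); then one or more of a literal 'i' (non-capturing group).
The `?` after the quantifier makes it lazy — it takes as little as possible before letting the rest of the pattern try.
Matches to split on: at [0:43] → 'pc .o.iqiqhoccc.:iiiinop8b,/#iiii6cpcdu-f-i'.
With a capturing group present, the delimiter's captured portion is kept in the result list.

['', 'p', '-', '']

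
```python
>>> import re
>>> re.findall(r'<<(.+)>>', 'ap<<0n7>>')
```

Scanning left to right: at [2:9] match '<<0n7>>', group 1 = '0n7'.
`findall` collects group 1 from the one match (1 total).

['0n7']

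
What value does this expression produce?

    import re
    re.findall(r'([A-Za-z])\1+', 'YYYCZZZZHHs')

A backreference is literal: `\1` must see the identical characters the first group matched.
Because there's exactly one group, `findall` drops the full match and keeps group 1 from each hit.

['Y', 'Z', 'H']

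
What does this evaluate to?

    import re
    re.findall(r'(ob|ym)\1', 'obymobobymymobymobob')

After group 1 captures some text, `\1` only succeeds where that same text appears again.
Scanning left to right: at [4:8] match 'obob', group 1 = 'ob'; at [8:12] match 'ymym', group 1 = 'ym'; at [16:20] match 'obob', group 1 = 'ob'.
Because there's exactly one group, `findall` drops the full match and keeps group 1 from each hit.

['ob', 'ym', 'ob']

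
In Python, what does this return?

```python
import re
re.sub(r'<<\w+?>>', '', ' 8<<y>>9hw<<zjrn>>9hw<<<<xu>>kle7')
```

Matches: at [2:7] → '<<y>>'; at [10:18] → '<<zjrn>>'; at [23:29] → '<<xu>>'.
`sub` substitutes '' at each match site.

' 89hw9hw<<kle7'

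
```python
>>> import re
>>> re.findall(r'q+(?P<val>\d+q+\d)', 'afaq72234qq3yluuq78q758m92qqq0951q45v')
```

Pattern: one or more of a literal 'q'; then one or more of a digit, then one or more of the literal 'q', then a digit (captured as 'val').
Walking the string: at [3:12] match 'q72234qq3', group 1 = '72234qq3'; at [16:21] match 'q78q7', group 1 = '78q7'; at [26:35] match 'qqq0951q4', group 1 = '0951q4'.
With a single group, `findall` returns only what that group captured — 3 items.

['72234qq3', '78q7', '0951q4']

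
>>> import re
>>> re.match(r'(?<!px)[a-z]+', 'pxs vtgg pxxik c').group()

'pxs'

A negative assertion filters positions out without eating any characters.
`re.match` only tries the pattern at the start of the string.
The match spans [0:3] → 'pxs'.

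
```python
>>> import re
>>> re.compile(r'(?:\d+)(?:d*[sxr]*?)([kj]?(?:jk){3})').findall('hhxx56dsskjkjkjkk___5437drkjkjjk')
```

The pattern matches one or more of a digit (non-capturing group); then zero or more of the literal 'd', then zero or more of one of [sxr] (lazy) (non-capturing group); then optionally one of [kj], then the literal 'jk' repeated 3 times (captured).
Walking the string: at [4:16] match '56dsskjkjkjk', group 1 = 'kjkjkjk'.
With a single group, `findall` returns only what that group captured — 1 item.

['kjkjkjk']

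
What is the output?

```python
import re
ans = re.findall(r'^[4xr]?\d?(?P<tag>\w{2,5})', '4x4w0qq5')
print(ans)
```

This matches anchored at the start of the string; then optionally one of [4xr], then optionally a digit; then 2 to 5 of a word character (captured as 'tag').
Scanning left to right: at [0:6] match '4x4w0q', group 1 = 'x4w0q'.
Because there's exactly one group, `findall` drops the full match and keeps group 1 from the one hit.

['x4w0q']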